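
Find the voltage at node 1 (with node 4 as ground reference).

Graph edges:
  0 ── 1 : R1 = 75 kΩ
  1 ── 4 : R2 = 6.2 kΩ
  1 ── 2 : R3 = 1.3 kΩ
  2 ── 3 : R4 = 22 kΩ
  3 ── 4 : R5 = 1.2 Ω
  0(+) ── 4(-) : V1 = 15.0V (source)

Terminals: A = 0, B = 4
Nodal analysis, taking node 4 as the 0 V reference.
Source V1 fixes V_0 = 15 V.
KCL at each unknown node (sum of currents leaving = 0; resistances in Ω):
  Node 1: (V_1 - 15)/75000 + (V_1 - 0)/6200 + (V_1 - V_2)/1300 = 0
  Node 2: (V_2 - V_1)/1300 + (V_2 - V_3)/22000 = 0
  Node 3: (V_3 - V_2)/22000 + (V_3 - 0)/1.2 = 0
Collecting terms (coefficients in siemens):
  0.0009439·V_1 - 0.0007692·V_2 = 0.0002
  0.0008147·V_2 - 0.0007692·V_1 - 0.00004545·V_3 = 0
  0.8334·V_3 - 0.00004545·V_2 = 0
Solving these 3 simultaneous equations (Gaussian elimination) gives:
  V_1 = 0.9194 V, V_2 = 0.8681 V, V_3 = 0.00004735 V
The requested potential is V_1 = 0.9194 V.

Final answer: V_1 = 0.9194 V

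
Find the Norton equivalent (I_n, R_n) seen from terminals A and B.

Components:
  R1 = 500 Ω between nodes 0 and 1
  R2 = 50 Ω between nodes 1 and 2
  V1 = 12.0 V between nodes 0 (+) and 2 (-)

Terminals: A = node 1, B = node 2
Find the Thévenin equivalent first; then I_n = V_th/R_th and R_n = R_th.
Step 1 — V_th is the open-circuit voltage V_A - V_B (nothing connected across the terminals).
Nodal analysis, taking node 2 as the 0 V reference.
Source V1 fixes V_0 = 12 V.
KCL at each unknown node (sum of currents leaving = 0; resistances in Ω):
  Node 1: (V_1 - 12)/500 + (V_1 - 0)/50 = 0
Collecting terms: 0.022 × V_1 = 0.024  =>  V_1 = 1.091 V
V_th = V_1 - V_2 = 1.091 - 0 = 1.091 V
Step 2 — R_th: zero the source — replace V1 by a short circuit (node 2 merges into node 0) — and find the resistance seen between A (node 1) and B (node 0).
Reduce the network between node 1 (A) and node 0 (B) by series/parallel combination:
  Rp1 = R1 ‖ R2 (parallel, both between nodes 0 and 1) = 1/(1/500 + 1/50) = 45.45 Ω
R_th = 45.45 Ω
I_n = V_th/R_th = 1.091/45.45 = 0.024 A, and R_n = R_th = 45.45 Ω

Final answer: I_n = 0.024 A, R_n = 45.45 Ω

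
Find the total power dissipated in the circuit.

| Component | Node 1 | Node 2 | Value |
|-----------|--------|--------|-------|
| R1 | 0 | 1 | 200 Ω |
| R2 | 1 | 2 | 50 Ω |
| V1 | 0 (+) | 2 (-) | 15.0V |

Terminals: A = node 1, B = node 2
Nodal analysis, taking node 2 as the 0 V reference.
Source V1 fixes V_0 = 15 V.
KCL at each unknown node (sum of currents leaving = 0; resistances in Ω):
  Node 1: (V_1 - 15)/200 + (V_1 - 0)/50 = 0
Collecting terms: 0.025 × V_1 = 0.075  =>  V_1 = 3 V
Power in each resistor, P = (ΔV)²/R:
  P_R1 = (15 - 3)²/200 = 0.72 W
  P_R2 = (3 - 0)²/50 = 0.18 W
P_total = P_R1 + P_R2 = 0.9 W

Final answer: 0.9 W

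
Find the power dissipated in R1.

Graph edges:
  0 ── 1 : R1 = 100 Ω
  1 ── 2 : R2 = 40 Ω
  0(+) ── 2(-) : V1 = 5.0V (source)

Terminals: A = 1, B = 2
Nodal analysis, taking node 2 as the 0 V reference.
Source V1 fixes V_0 = 5 V.
KCL at each unknown node (sum of currents leaving = 0; resistances in Ω):
  Node 1: (V_1 - 5)/100 + (V_1 - 0)/40 = 0
Collecting terms: 0.035 × V_1 = 0.05  =>  V_1 = 1.429 V
I_R1 = (V_0 - V_1)/R1 = (5 - 1.429)/100 = 0.03571 A
P_R1 = I_R1² × R1 = (0.03571)² × 100 = 0.1276 W

Final answer: 0.1276 W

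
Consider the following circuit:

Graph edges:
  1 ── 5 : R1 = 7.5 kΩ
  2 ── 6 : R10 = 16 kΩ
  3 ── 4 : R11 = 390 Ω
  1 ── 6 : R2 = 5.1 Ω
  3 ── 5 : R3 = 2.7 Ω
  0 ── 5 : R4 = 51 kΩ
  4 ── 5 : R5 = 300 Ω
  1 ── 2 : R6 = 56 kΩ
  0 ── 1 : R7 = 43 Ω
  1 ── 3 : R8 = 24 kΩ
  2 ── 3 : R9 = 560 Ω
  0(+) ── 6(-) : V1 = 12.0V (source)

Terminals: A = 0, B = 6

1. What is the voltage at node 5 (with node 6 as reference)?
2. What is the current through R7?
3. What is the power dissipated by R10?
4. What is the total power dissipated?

Nodal analysis, taking node 6 as the 0 V reference.
Source V1 fixes V_0 = 12 V.
KCL at each unknown node (sum of currents leaving = 0; resistances in Ω):
  Node 1: (V_1 - V_5)/7500 + (V_1 - 0)/5.1 + (V_1 - V_2)/56000 + (V_1 - 12)/43 + (V_1 - V_3)/24000 = 0
  Node 2: (V_2 - V_1)/56000 + (V_2 - V_3)/560 + (V_2 - 0)/16000 = 0
  Node 3: (V_3 - V_5)/2.7 + (V_3 - V_1)/24000 + (V_3 - V_2)/560 + (V_3 - V_4)/390 = 0
  Node 4: (V_4 - V_5)/300 + (V_4 - V_3)/390 = 0
  Node 5: (V_5 - V_1)/7500 + (V_5 - V_3)/2.7 + (V_5 - 12)/51000 + (V_5 - V_4)/300 = 0
Collecting terms (coefficients in siemens):
  0.2195·V_1 - 0.00001786·V_2 - 0.00004167·V_3 - 0.0001333·V_5 = 0.2791
  0.001866·V_2 - 0.00001786·V_1 - 0.001786·V_3 = 0
  0.3748·V_3 - 0.00004167·V_1 - 0.001786·V_2 - 0.002564·V_4 - 0.3704·V_5 = 0
  0.005897·V_4 - 0.002564·V_3 - 0.003333·V_5 = 0
  0.3739·V_5 - 0.0001333·V_1 - 0.3704·V_3 - 0.003333·V_4 = 0.0002353
Solving these 5 simultaneous equations (Gaussian elimination) gives:
  V_1 = 1.273 V, V_2 = 1.703 V, V_3 = 1.767 V, V_4 = 1.767 V
  V_5 = 1.767 V
Part 1:
  Read off the nodal solution: V_5 = 1.767 V
Part 2:
  I_R7 = (V_0 - V_1)/R7 = (12 - 1.273)/43 = 0.2495 A
  Magnitude: I_R7 = 0.2495 A
Part 3:
  I_R10 = (V_2 - V_6)/R10 = (1.703 - 0)/16000 = 0.0001064 A
  P_R10 = I_R10² × R10 = (0.0001064)² × 16000 = 0.0001813 W
Part 4:
  Power in each resistor, P = (ΔV)²/R:
    P_R1 = (1.273 - 1.767)²/7500 = 0.0000326 W
    P_R2 = (1.273 - 0)²/5.1 = 0.3176 W
    P_R3 = (1.767 - 1.767)²/2.7 = 0.00000004861 W
    P_R4 = (12 - 1.767)²/51000 = 0.002053 W
    P_R5 = (1.767 - 1.767)²/300 = 0.00000000008271 W
    P_R6 = (1.273 - 1.703)²/56000 = 0.000003305 W
    P_R7 = (12 - 1.273)²/43 = 2.676 W
    P_R8 = (1.273 - 1.767)²/24000 = 0.00001017 W
    P_R9 = (1.703 - 1.767)²/560 = 0.000007293 W
    P_R10 = (1.703 - 0)²/16000 = 0.0001813 W
    P_R11 = (1.767 - 1.767)²/390 = 0.0000000001075 W
  P_total = P_R1 + P_R2 + P_R3 + P_R4 + P_R5 + P_R6 + P_R7 + P_R8 + P_R9 + P_R10 + P_R11 = 2.996 W

Final answers:
1. V_5 = 1.767 V
2. I_R7 = 0.2495 A
3. P_R10 = 0.0001813 W
4. P_total = 2.996 W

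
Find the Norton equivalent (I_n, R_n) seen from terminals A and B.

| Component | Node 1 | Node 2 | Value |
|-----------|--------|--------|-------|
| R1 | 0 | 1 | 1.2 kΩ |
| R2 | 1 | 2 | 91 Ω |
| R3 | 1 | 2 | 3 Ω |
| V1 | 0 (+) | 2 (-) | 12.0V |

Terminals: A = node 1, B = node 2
Find the Thévenin equivalent first; then I_n = V_th/R_th and R_n = R_th.
Step 1 — V_th is the open-circuit voltage V_A - V_B (nothing connected across the terminals).
Nodal analysis, taking node 2 as the 0 V reference.
Source V1 fixes V_0 = 12 V.
KCL at each unknown node (sum of currents leaving = 0; resistances in Ω):
  Node 1: (V_1 - 12)/1200 + (V_1 - 0)/91 + (V_1 - 0)/3 = 0
Collecting terms: 0.3452 × V_1 = 0.01  =>  V_1 = 0.02897 V
V_th = V_1 - V_2 = 0.02897 - 0 = 0.02897 V
Step 2 — R_th: zero the source — replace V1 by a short circuit (node 2 merges into node 0) — and find the resistance seen between A (node 1) and B (node 0).
Reduce the network between node 1 (A) and node 0 (B) by series/parallel combination:
  Rp1 = R1 ‖ R2 ‖ R3 (parallel, all between nodes 0 and 1) = 1/(1/1200 + 1/91 + 1/3) = 2.897 Ω
R_th = 2.897 Ω
I_n = V_th/R_th = 0.02897/2.897 = 0.01 A, and R_n = R_th = 2.897 Ω

Final answer: I_n = 0.01 A, R_n = 2.897 Ω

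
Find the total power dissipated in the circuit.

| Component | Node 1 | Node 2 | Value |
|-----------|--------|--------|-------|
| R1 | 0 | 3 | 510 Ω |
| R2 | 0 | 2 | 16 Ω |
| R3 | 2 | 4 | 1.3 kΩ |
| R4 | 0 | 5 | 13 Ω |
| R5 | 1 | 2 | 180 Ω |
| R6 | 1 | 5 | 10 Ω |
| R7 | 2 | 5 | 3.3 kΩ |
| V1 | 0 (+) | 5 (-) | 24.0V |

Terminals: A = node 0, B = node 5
Nodal analysis, taking node 5 as the 0 V reference.
Source V1 fixes V_0 = 24 V.
KCL at each unknown node (sum of currents leaving = 0; resistances in Ω):
  Node 1: (V_1 - V_2)/180 + (V_1 - 0)/10 = 0
  Node 2: (V_2 - 24)/16 + (V_2 - V_4)/1300 + (V_2 - V_1)/180 + (V_2 - 0)/3300 = 0
  Node 3: (V_3 - 24)/510 = 0
  Node 4: (V_4 - V_2)/1300 = 0
Collecting terms (coefficients in siemens):
  0.1056·V_1 - 0.005556·V_2 = 0
  0.06913·V_2 - 0.005556·V_1 - 0.0007692·V_4 = 1.5
  0.001961·V_3 = 0.04706
  0.0007692·V_4 - 0.0007692·V_2 = 0
Solving these 4 simultaneous equations (Gaussian elimination) gives:
  V_1 = 1.16 V, V_2 = 22.04 V, V_3 = 24 V, V_4 = 22.04 V
Power in each resistor, P = (ΔV)²/R:
  P_R1 = (24 - 24)²/510 = 0 W
  P_R2 = (24 - 22.04)²/16 = 0.2407 W
  P_R3 = (22.04 - 22.04)²/1300 = 0 W
  P_R4 = (24 - 0)²/13 = 44.31 W
  P_R5 = (1.16 - 22.04)²/180 = 2.422 W
  P_R6 = (1.16 - 0)²/10 = 0.1345 W
  P_R7 = (22.04 - 0)²/3300 = 0.1472 W
P_total = P_R1 + P_R2 + P_R3 + P_R4 + P_R5 + P_R6 + P_R7 = 47.25 W

Final answer: 47.25 W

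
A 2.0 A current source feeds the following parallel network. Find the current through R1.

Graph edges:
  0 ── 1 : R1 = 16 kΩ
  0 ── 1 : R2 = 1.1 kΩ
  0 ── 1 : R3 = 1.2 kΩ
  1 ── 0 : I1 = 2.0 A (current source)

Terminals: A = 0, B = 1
All resistors sit directly between nodes 0 and 1, so they are in parallel and share one voltage V; the full source current 2 A splits among them.
1/R_par = 1/16000 + 1/1100 + 1/1200 = 0.001805 S  =>  R_par = 554 Ω
V = I × R_par = 2 × 554 = 1108 V
I_R1 = V/R1 = 1108/16000 = 0.06925 A

Final answer: 0.06925 A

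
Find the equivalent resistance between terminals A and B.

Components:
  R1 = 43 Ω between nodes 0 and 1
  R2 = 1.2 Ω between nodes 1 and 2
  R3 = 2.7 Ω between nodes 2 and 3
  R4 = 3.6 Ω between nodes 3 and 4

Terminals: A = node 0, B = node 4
Reduce the network between node 0 (A) and node 4 (B) by series/parallel combination:
  Rs1 = R1 + R2 (series, joined only at node 1) = 43 + 1.2 = 44.2 Ω
  Rs2 = R3 + Rs1 (series, joined only at node 2) = 2.7 + 44.2 = 46.9 Ω
  Rs3 = R4 + Rs2 (series, joined only at node 3) = 3.6 + 46.9 = 50.5 Ω
R_eq = 50.5 Ω

Final answer: 50.5 Ω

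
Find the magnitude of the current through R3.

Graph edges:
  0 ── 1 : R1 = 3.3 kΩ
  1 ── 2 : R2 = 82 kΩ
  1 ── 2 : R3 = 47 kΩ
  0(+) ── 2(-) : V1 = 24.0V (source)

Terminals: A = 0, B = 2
Nodal analysis, taking node 2 as the 0 V reference.
Source V1 fixes V_0 = 24 V.
KCL at each unknown node (sum of currents leaving = 0; resistances in Ω):
  Node 1: (V_1 - 24)/3300 + (V_1 - 0)/82000 + (V_1 - 0)/47000 = 0
Collecting terms: 0.0003365 × V_1 = 0.007273  =>  V_1 = 21.61 V
I_R3 = (V_1 - V_2)/R3 = (21.61 - 0)/47000 = 0.0004598 A
|I_R3| = 0.0004598 A

Final answer: |I_R3| = 0.0004598 A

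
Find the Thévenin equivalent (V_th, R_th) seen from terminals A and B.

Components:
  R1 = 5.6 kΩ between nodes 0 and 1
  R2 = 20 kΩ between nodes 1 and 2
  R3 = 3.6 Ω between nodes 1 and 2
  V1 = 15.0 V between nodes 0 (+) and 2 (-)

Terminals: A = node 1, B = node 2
Step 1 — V_th is the open-circuit voltage V_A - V_B (nothing connected across the terminals).
Nodal analysis, taking node 2 as the 0 V reference.
Source V1 fixes V_0 = 15 V.
KCL at each unknown node (sum of currents leaving = 0; resistances in Ω):
  Node 1: (V_1 - 15)/5600 + (V_1 - 0)/20000 + (V_1 - 0)/3.6 = 0
Collecting terms: 0.278 × V_1 = 0.002679  =>  V_1 = 0.009635 V
V_th = V_1 - V_2 = 0.009635 - 0 = 0.009635 V
Step 2 — R_th: zero the source — replace V1 by a short circuit (node 2 merges into node 0) — and find the resistance seen between A (node 1) and B (node 0).
Reduce the network between node 1 (A) and node 0 (B) by series/parallel combination:
  Rp1 = R1 ‖ R2 ‖ R3 (parallel, all between nodes 0 and 1) = 1/(1/5600 + 1/20000 + 1/3.6) = 3.597 Ω
R_th = 3.597 Ω

Final answer: V_th = 0.009635 V, R_th = 3.597 Ω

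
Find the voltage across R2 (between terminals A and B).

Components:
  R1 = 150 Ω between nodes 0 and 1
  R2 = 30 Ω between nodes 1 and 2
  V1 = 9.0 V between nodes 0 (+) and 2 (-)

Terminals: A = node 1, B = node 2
R1 and R2 are in series across V1 (node 0 → node 1 → node 2), and the output A–B is taken across R2, so this is a voltage divider.
Series current: I = V1/(R1 + R2) = 9/(150 + 30) = 9/180 = 0.05 A
V_R2 = I × R2 = V1 × R2/(R1 + R2) = 9 × 30/180 = 1.5 V

Final answer: 1.5 V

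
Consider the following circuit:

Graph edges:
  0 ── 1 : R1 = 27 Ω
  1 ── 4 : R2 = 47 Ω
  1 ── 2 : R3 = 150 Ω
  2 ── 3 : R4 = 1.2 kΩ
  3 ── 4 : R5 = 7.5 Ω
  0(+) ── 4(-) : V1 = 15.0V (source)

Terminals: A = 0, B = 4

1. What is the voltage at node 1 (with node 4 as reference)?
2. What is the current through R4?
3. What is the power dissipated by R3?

Nodal analysis, taking node 4 as the 0 V reference.
Source V1 fixes V_0 = 15 V.
KCL at each unknown node (sum of currents leaving = 0; resistances in Ω):
  Node 1: (V_1 - 15)/27 + (V_1 - 0)/47 + (V_1 - V_2)/150 = 0
  Node 2: (V_2 - V_1)/150 + (V_2 - V_3)/1200 = 0
  Node 3: (V_3 - V_2)/1200 + (V_3 - 0)/7.5 = 0
Collecting terms (coefficients in siemens):
  0.06498·V_1 - 0.006667·V_2 = 0.5556
  0.0075·V_2 - 0.006667·V_1 - 0.0008333·V_3 = 0
  0.1342·V_3 - 0.0008333·V_2 = 0
Solving these 3 simultaneous equations (Gaussian elimination) gives:
  V_1 = 9.408 V, V_2 = 8.369 V, V_3 = 0.05198 V
Part 1:
  Read off the nodal solution: V_1 = 9.408 V
Part 2:
  I_R4 = (V_2 - V_3)/R4 = (8.369 - 0.05198)/1200 = 0.006931 A
  Magnitude: I_R4 = 0.006931 A
Part 3:
  I_R3 = (V_1 - V_2)/R3 = (9.408 - 8.369)/150 = 0.006931 A
  P_R3 = I_R3² × R3 = (0.006931)² × 150 = 0.007205 W

Final answers:
1. V_1 = 9.408 V
2. I_R4 = 0.006931 A
3. P_R3 = 0.007205 W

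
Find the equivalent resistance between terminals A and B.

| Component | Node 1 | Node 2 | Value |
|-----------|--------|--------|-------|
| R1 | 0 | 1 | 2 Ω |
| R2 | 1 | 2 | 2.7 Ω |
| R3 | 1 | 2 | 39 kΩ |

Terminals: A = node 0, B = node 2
Reduce the network between node 0 (A) and node 2 (B) by series/parallel combination:
  Rp1 = R2 ‖ R3 (parallel, both between nodes 1 and 2) = 1/(1/2.7 + 1/39000) = 2.7 Ω
  Rs1 = R1 + Rp1 (series, joined only at node 1) = 2 + 2.7 = 4.7 Ω
R_eq = 4.7 Ω

Final answer: 4.7 Ω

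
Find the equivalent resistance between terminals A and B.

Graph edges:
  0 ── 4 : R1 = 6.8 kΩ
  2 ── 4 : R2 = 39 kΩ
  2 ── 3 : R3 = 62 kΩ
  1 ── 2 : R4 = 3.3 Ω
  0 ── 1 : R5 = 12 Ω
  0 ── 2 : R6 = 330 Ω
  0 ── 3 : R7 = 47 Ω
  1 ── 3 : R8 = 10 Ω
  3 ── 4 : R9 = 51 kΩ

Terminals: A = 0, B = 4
The network is not a plain series/parallel combination. Inject a 1 A test current into terminal A (node 0) and return it from terminal B (node 4); then R_eq = V_A / (1 A).
Nodal analysis, taking node 4 as the 0 V reference.
Current source I_test pushes 1 A into node 0 and draws it out of node 4.
KCL at each unknown node (sum of currents leaving = 0; resistances in Ω):
  Node 0: (V_0 - 0)/6800 + (V_0 - V_1)/12 + (V_0 - V_2)/330 + (V_0 - V_3)/47 - 1 = 0
  Node 1: (V_1 - V_0)/12 + (V_1 - V_2)/3.3 + (V_1 - V_3)/10 = 0
  Node 2: (V_2 - V_0)/330 + (V_2 - V_1)/3.3 + (V_2 - 0)/39000 + (V_2 - V_3)/62000 = 0
  Node 3: (V_3 - V_0)/47 + (V_3 - V_1)/10 + (V_3 - V_2)/62000 + (V_3 - 0)/51000 = 0
Collecting terms (coefficients in siemens):
  0.1078·V_0 - 0.08333·V_1 - 0.00303·V_2 - 0.02128·V_3 = 1
  0.4864·V_1 - 0.08333·V_0 - 0.303·V_2 - 0.1·V_3 = 0
  0.3061·V_2 - 0.00303·V_0 - 0.303·V_1 - 0.00001613·V_3 = 0
  0.1213·V_3 - 0.02128·V_0 - 0.1·V_1 - 0.00001613·V_2 = 0
Solving these 4 simultaneous equations (Gaussian elimination) gives:
  V_0 = 5201 V, V_1 = 5199 V, V_2 = 5198 V, V_3 = 5198 V
R_eq = V_0 / 1 A = 5201 Ω = 5.201 kΩ

Final answer: 5.201 kΩ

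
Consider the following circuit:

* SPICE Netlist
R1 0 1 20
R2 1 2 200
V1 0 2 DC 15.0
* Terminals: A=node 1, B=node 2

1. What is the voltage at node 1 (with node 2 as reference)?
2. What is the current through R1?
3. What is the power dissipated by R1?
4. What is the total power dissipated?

Nodal analysis, taking node 2 as the 0 V reference.
Source V1 fixes V_0 = 15 V.
KCL at each unknown node (sum of currents leaving = 0; resistances in Ω):
  Node 1: (V_1 - 15)/20 + (V_1 - 0)/200 = 0
Collecting terms: 0.055 × V_1 = 0.75  =>  V_1 = 13.64 V
Part 1:
  Read off the nodal solution: V_1 = 13.64 V
Part 2:
  I_R1 = (V_0 - V_1)/R1 = (15 - 13.64)/20 = 0.06818 A
  Magnitude: I_R1 = 0.06818 A
Part 3:
  I_R1 = (V_0 - V_1)/R1 = (15 - 13.64)/20 = 0.06818 A
  P_R1 = I_R1² × R1 = (0.06818)² × 20 = 0.09298 W
Part 4:
  Power in each resistor, P = (ΔV)²/R:
    P_R1 = (15 - 13.64)²/20 = 0.09298 W
    P_R2 = (13.64 - 0)²/200 = 0.9298 W
  P_total = P_R1 + P_R2 = 1.023 W

Final answers:
1. V_1 = 13.64 V
2. I_R1 = 0.06818 A
3. P_R1 = 0.09298 W
4. P_total = 1.023 W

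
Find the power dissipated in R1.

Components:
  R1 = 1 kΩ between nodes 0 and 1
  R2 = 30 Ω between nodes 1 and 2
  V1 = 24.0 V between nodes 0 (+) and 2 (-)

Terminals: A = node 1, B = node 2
Nodal analysis, taking node 2 as the 0 V reference.
Source V1 fixes V_0 = 24 V.
KCL at each unknown node (sum of currents leaving = 0; resistances in Ω):
  Node 1: (V_1 - 24)/1000 + (V_1 - 0)/30 = 0
Collecting terms: 0.03433 × V_1 = 0.024  =>  V_1 = 0.699 V
I_R1 = (V_0 - V_1)/R1 = (24 - 0.699)/1000 = 0.0233 A
P_R1 = I_R1² × R1 = (0.0233)² × 1000 = 0.5429 W

Final answer: 0.5429 W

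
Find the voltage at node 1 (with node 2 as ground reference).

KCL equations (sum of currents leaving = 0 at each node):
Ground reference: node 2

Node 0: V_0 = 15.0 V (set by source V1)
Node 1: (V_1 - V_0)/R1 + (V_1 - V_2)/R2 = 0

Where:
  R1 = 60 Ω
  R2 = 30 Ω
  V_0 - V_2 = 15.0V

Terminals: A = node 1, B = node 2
Nodal analysis, taking node 2 as the 0 V reference.
Source V1 fixes V_0 = 15 V.
KCL at each unknown node (sum of currents leaving = 0; resistances in Ω):
  Node 1: (V_1 - 15)/60 + (V_1 - 0)/30 = 0
Collecting terms: 0.05 × V_1 = 0.25  =>  V_1 = 5 V
The requested potential is V_1 = 5 V.

Final answer: V_1 = 5 V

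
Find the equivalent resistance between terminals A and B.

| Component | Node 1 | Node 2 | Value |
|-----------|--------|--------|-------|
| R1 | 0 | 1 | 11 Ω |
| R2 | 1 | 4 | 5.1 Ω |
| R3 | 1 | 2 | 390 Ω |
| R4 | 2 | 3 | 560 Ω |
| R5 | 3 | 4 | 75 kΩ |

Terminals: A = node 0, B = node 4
Reduce the network between node 0 (A) and node 4 (B) by series/parallel combination:
  Rs1 = R3 + R4 (series, joined only at node 2) = 390 + 560 = 950 Ω
  Rs2 = R5 + Rs1 (series, joined only at node 3) = 75000 + 950 = 75950 Ω
  Rp1 = R2 ‖ Rs2 (parallel, both between nodes 1 and 4) = 1/(1/5.1 + 1/75950) = 5.1 Ω
  Rs3 = R1 + Rp1 (series, joined only at node 1) = 11 + 5.1 = 16.1 Ω
R_eq = 16.1 Ω

Final answer: 16.1 Ω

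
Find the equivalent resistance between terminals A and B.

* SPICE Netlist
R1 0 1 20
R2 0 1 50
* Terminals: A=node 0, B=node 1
Reduce the network between node 0 (A) and node 1 (B) by series/parallel combination:
  Rp1 = R1 ‖ R2 (parallel, both between nodes 0 and 1) = 1/(1/20 + 1/50) = 14.29 Ω
R_eq = 14.29 Ω

Final answer: 14.29 Ω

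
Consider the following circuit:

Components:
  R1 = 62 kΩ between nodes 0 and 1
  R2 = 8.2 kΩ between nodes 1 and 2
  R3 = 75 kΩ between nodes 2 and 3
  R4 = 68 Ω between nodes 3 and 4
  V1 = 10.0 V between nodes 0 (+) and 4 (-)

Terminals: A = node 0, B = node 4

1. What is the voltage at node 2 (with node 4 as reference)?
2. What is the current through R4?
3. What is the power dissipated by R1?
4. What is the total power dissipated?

Nodal analysis, taking node 4 as the 0 V reference.
Source V1 fixes V_0 = 10 V.
KCL at each unknown node (sum of currents leaving = 0; resistances in Ω):
  Node 1: (V_1 - 10)/62000 + (V_1 - V_2)/8200 = 0
  Node 2: (V_2 - V_1)/8200 + (V_2 - V_3)/75000 = 0
  Node 3: (V_3 - V_2)/75000 + (V_3 - 0)/68 = 0
Collecting terms (coefficients in siemens):
  0.0001381·V_1 - 0.000122·V_2 = 0.0001613
  0.0001353·V_2 - 0.000122·V_1 - 0.00001333·V_3 = 0
  0.01472·V_3 - 0.00001333·V_2 = 0
Solving these 3 simultaneous equations (Gaussian elimination) gives:
  V_1 = 5.732 V, V_2 = 5.168 V, V_3 = 0.004681 V
Part 1:
  Read off the nodal solution: V_2 = 5.168 V
Part 2:
  I_R4 = (V_3 - V_4)/R4 = (0.004681 - 0)/68 = 0.00006884 A
  Magnitude: I_R4 = 0.00006884 A
Part 3:
  I_R1 = (V_0 - V_1)/R1 = (10 - 5.732)/62000 = 0.00006884 A
  P_R1 = I_R1² × R1 = (0.00006884)² × 62000 = 0.0002938 W
Part 4:
  Power in each resistor, P = (ΔV)²/R:
    P_R1 = (10 - 5.732)²/62000 = 0.0002938 W
    P_R2 = (5.732 - 5.168)²/8200 = 0.00003886 W
    P_R3 = (5.168 - 0.004681)²/75000 = 0.0003554 W
    P_R4 = (0.004681 - 0)²/68 = 0.0000003222 W
  P_total = P_R1 + P_R2 + P_R3 + P_R4 = 0.0006884 W

Final answers:
1. V_2 = 5.168 V
2. I_R4 = 6.884e-05 A
3. P_R1 = 0.0002938 W
4. P_total = 0.0006884 W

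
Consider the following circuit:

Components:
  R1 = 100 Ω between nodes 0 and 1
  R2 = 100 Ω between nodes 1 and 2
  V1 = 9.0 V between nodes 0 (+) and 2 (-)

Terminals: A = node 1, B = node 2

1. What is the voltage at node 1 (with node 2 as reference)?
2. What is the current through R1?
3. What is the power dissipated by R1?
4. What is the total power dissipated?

Nodal analysis, taking node 2 as the 0 V reference.
Source V1 fixes V_0 = 9 V.
KCL at each unknown node (sum of currents leaving = 0; resistances in Ω):
  Node 1: (V_1 - 9)/100 + (V_1 - 0)/100 = 0
Collecting terms: 0.02 × V_1 = 0.09  =>  V_1 = 4.5 V
Part 1:
  Read off the nodal solution: V_1 = 4.5 V
Part 2:
  I_R1 = (V_0 - V_1)/R1 = (9 - 4.5)/100 = 0.045 A
  Magnitude: I_R1 = 0.045 A
Part 3:
  I_R1 = (V_0 - V_1)/R1 = (9 - 4.5)/100 = 0.045 A
  P_R1 = I_R1² × R1 = (0.045)² × 100 = 0.2025 W
Part 4:
  Power in each resistor, P = (ΔV)²/R:
    P_R1 = (9 - 4.5)²/100 = 0.2025 W
    P_R2 = (4.5 - 0)²/100 = 0.2025 W
  P_total = P_R1 + P_R2 = 0.405 W

Final answers:
1. V_1 = 4.5 V
2. I_R1 = 0.045 A
3. P_R1 = 0.2025 W
4. P_total = 0.405 W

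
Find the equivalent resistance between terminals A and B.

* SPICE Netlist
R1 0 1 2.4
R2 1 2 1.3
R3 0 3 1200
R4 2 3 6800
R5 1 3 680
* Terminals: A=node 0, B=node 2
The network is not a plain series/parallel combination. Inject a 1 A test current into terminal A (node 0) and return it from terminal B (node 2); then R_eq = V_A / (1 A).
Nodal analysis, taking node 2 as the 0 V reference.
Current source I_test pushes 1 A into node 0 and draws it out of node 2.
KCL at each unknown node (sum of currents leaving = 0; resistances in Ω):
  Node 0: (V_0 - V_1)/2.4 + (V_0 - V_3)/1200 - 1 = 0
  Node 1: (V_1 - V_0)/2.4 + (V_1 - 0)/1.3 + (V_1 - V_3)/680 = 0
  Node 3: (V_3 - V_0)/1200 + (V_3 - V_1)/680 + (V_3 - 0)/6800 = 0
Collecting terms (coefficients in siemens):
  0.4175·V_0 - 0.4167·V_1 - 0.0008333·V_3 = 1
  1.187·V_1 - 0.4167·V_0 - 0.001471·V_3 = 0
  0.002451·V_3 - 0.0008333·V_0 - 0.001471·V_1 = 0
Solving these 3 simultaneous equations (Gaussian elimination) gives:
  V_0 = 3.696 V, V_1 = 1.3 V, V_3 = 2.037 V
R_eq = V_0 / 1 A = 3.696 Ω

Final answer: 3.696 Ω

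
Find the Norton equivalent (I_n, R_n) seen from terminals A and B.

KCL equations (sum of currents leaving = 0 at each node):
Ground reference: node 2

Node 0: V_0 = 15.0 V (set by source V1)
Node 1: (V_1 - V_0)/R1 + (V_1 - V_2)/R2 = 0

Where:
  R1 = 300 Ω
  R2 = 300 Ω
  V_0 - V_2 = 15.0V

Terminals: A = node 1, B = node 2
Find the Thévenin equivalent first; then I_n = V_th/R_th and R_n = R_th.
Step 1 — V_th is the open-circuit voltage V_A - V_B (nothing connected across the terminals).
Nodal analysis, taking node 2 as the 0 V reference.
Source V1 fixes V_0 = 15 V.
KCL at each unknown node (sum of currents leaving = 0; resistances in Ω):
  Node 1: (V_1 - 15)/300 + (V_1 - 0)/300 = 0
Collecting terms: 0.006667 × V_1 = 0.05  =>  V_1 = 7.5 V
V_th = V_1 - V_2 = 7.5 - 0 = 7.5 V
Step 2 — R_th: zero the source — replace V1 by a short circuit (node 2 merges into node 0) — and find the resistance seen between A (node 1) and B (node 0).
Reduce the network between node 1 (A) and node 0 (B) by series/parallel combination:
  Rp1 = R1 ‖ R2 (parallel, both between nodes 0 and 1) = 1/(1/300 + 1/300) = 150 Ω
R_th = 150 Ω
I_n = V_th/R_th = 7.5/150 = 0.05 A, and R_n = R_th = 150 Ω

Final answer: I_n = 0.05 A, R_n = 150 Ω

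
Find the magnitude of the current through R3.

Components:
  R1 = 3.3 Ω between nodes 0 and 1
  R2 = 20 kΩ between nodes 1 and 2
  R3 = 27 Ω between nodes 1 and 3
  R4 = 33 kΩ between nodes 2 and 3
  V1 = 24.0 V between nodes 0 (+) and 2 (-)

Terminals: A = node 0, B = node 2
Nodal analysis, taking node 2 as the 0 V reference.
Source V1 fixes V_0 = 24 V.
KCL at each unknown node (sum of currents leaving = 0; resistances in Ω):
  Node 1: (V_1 - 24)/3.3 + (V_1 - 0)/20000 + (V_1 - V_3)/27 = 0
  Node 3: (V_3 - V_1)/27 + (V_3 - 0)/33000 = 0
Collecting terms (coefficients in siemens):
  0.3401·V_1 - 0.03704·V_3 = 7.273
  0.03707·V_3 - 0.03704·V_1 = 0
Determinant D = (0.3401)(0.03707) - (-0.03704)(-0.03704) = 0.01124
V_1 = [(7.273)(0.03707) - (-0.03704)(0)]/D = 23.99 V
V_3 = [(0.3401)(0) - (7.273)(-0.03704)]/D = 23.97 V
I_R3 = (V_1 - V_3)/R3 = (23.99 - 23.97)/27 = 0.0007265 A
|I_R3| = 0.0007265 A

Final answer: |I_R3| = 0.0007265 A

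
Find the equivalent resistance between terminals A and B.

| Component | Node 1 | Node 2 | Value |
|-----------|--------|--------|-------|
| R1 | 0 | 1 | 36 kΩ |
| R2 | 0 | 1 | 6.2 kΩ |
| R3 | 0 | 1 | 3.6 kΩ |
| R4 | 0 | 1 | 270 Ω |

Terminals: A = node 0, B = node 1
Reduce the network between node 0 (A) and node 1 (B) by series/parallel combination:
  Rp1 = R1 ‖ R2 ‖ R3 ‖ R4 (parallel, all between nodes 0 and 1) = 1/(1/36000 + 1/6200 + 1/3600 + 1/270) = 239.8 Ω
R_eq = 239.8 Ω

Final answer: 239.8 Ω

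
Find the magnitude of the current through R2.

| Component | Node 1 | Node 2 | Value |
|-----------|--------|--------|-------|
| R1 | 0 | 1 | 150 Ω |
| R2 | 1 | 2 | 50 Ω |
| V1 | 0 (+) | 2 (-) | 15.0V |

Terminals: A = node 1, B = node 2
Nodal analysis, taking node 2 as the 0 V reference.
Source V1 fixes V_0 = 15 V.
KCL at each unknown node (sum of currents leaving = 0; resistances in Ω):
  Node 1: (V_1 - 15)/150 + (V_1 - 0)/50 = 0
Collecting terms: 0.02667 × V_1 = 0.1  =>  V_1 = 3.75 V
I_R2 = (V_1 - V_2)/R2 = (3.75 - 0)/50 = 0.075 A
|I_R2| = 0.075 A

Final answer: |I_R2| = 0.075 A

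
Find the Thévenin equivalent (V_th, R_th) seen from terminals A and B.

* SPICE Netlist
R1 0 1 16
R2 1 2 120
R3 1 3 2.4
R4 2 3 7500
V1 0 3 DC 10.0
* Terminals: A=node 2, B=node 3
Step 1 — V_th is the open-circuit voltage V_A - V_B (nothing connected across the terminals).
Nodal analysis, taking node 3 as the 0 V reference.
Source V1 fixes V_0 = 10 V.
KCL at each unknown node (sum of currents leaving = 0; resistances in Ω):
  Node 1: (V_1 - 10)/16 + (V_1 - V_2)/120 + (V_1 - 0)/2.4 = 0
  Node 2: (V_2 - V_1)/120 + (V_2 - 0)/7500 = 0
Collecting terms (coefficients in siemens):
  0.4875·V_1 - 0.008333·V_2 = 0.625
  0.008467·V_2 - 0.008333·V_1 = 0
Determinant D = (0.4875)(0.008467) - (-0.008333)(-0.008333) = 0.004058
V_1 = [(0.625)(0.008467) - (-0.008333)(0)]/D = 1.304 V
V_2 = [(0.4875)(0) - (0.625)(-0.008333)]/D = 1.283 V
V_th = V_2 - V_3 = 1.283 - 0 = 1.283 V
Step 2 — R_th: zero the source — replace V1 by a short circuit (node 3 merges into node 0) — and find the resistance seen between A (node 2) and B (node 0).
Reduce the network between node 2 (A) and node 0 (B) by series/parallel combination:
  Rp1 = R1 ‖ R3 (parallel, both between nodes 0 and 1) = 1/(1/16 + 1/2.4) = 2.087 Ω
  Rs1 = R2 + Rp1 (series, joined only at node 1) = 120 + 2.087 = 122.1 Ω
  Rp2 = R4 ‖ Rs1 (parallel, both between nodes 0 and 2) = 1/(1/7500 + 1/122.1) = 120.1 Ω
R_th = 120.1 Ω

Final answer: V_th = 1.283 V, R_th = 120.1 Ω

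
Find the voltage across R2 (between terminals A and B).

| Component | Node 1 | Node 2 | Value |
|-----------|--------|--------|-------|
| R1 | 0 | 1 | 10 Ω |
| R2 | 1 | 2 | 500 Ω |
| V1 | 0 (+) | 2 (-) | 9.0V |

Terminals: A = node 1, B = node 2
R1 and R2 are in series across V1 (node 0 → node 1 → node 2), and the output A–B is taken across R2, so this is a voltage divider.
Series current: I = V1/(R1 + R2) = 9/(10 + 500) = 9/510 = 0.01765 A
V_R2 = I × R2 = V1 × R2/(R1 + R2) = 9 × 500/510 = 8.824 V

Final answer: 8.824 V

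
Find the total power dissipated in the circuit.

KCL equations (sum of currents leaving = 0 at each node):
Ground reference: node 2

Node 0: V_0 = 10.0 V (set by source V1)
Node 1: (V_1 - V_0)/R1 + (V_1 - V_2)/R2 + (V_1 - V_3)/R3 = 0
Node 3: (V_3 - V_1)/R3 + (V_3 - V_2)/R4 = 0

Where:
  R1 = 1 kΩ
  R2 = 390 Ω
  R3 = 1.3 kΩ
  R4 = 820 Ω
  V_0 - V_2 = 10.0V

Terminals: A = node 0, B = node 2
Nodal analysis, taking node 2 as the 0 V reference.
Source V1 fixes V_0 = 10 V.
KCL at each unknown node (sum of currents leaving = 0; resistances in Ω):
  Node 1: (V_1 - 10)/1000 + (V_1 - 0)/390 + (V_1 - V_3)/1300 = 0
  Node 3: (V_3 - V_1)/1300 + (V_3 - 0)/820 = 0
Collecting terms (coefficients in siemens):
  0.004333·V_1 - 0.0007692·V_3 = 0.01
  0.001989·V_3 - 0.0007692·V_1 = 0
Determinant D = (0.004333)(0.001989) - (-0.0007692)(-0.0007692) = 0.000008026
V_1 = [(0.01)(0.001989) - (-0.0007692)(0)]/D = 2.478 V
V_3 = [(0.004333)(0) - (0.01)(-0.0007692)]/D = 0.9584 V
Power in each resistor, P = (ΔV)²/R:
  P_R1 = (10 - 2.478)²/1000 = 0.05658 W
  P_R2 = (2.478 - 0)²/390 = 0.01574 W
  P_R3 = (2.478 - 0.9584)²/1300 = 0.001776 W
  P_R4 = (0 - 0.9584)²/820 = 0.00112 W
P_total = P_R1 + P_R2 + P_R3 + P_R4 = 0.07522 W

Final answer: 0.07522 W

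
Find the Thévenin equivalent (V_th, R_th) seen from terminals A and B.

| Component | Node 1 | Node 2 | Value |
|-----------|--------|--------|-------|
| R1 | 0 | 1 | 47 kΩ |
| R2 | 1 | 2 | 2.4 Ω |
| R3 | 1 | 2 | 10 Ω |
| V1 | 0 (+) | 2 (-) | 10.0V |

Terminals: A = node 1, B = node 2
Step 1 — V_th is the open-circuit voltage V_A - V_B (nothing connected across the terminals).
Nodal analysis, taking node 2 as the 0 V reference.
Source V1 fixes V_0 = 10 V.
KCL at each unknown node (sum of currents leaving = 0; resistances in Ω):
  Node 1: (V_1 - 10)/47000 + (V_1 - 0)/2.4 + (V_1 - 0)/10 = 0
Collecting terms: 0.5167 × V_1 = 0.0002128  =>  V_1 = 0.0004118 V
V_th = V_1 - V_2 = 0.0004118 - 0 = 0.0004118 V
Step 2 — R_th: zero the source — replace V1 by a short circuit (node 2 merges into node 0) — and find the resistance seen between A (node 1) and B (node 0).
Reduce the network between node 1 (A) and node 0 (B) by series/parallel combination:
  Rp1 = R1 ‖ R2 ‖ R3 (parallel, all between nodes 0 and 1) = 1/(1/47000 + 1/2.4 + 1/10) = 1.935 Ω
R_th = 1.935 Ω

Final answer: V_th = 0.0004118 V, R_th = 1.935 Ω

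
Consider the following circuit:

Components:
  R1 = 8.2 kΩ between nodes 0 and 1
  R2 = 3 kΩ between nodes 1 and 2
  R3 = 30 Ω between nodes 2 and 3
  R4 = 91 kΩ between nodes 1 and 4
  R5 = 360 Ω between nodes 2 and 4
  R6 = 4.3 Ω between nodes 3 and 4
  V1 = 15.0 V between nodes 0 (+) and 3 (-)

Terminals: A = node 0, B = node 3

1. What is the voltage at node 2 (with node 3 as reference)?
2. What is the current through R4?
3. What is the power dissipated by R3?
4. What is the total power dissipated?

Nodal analysis, taking node 3 as the 0 V reference.
Source V1 fixes V_0 = 15 V.
KCL at each unknown node (sum of currents leaving = 0; resistances in Ω):
  Node 1: (V_1 - 15)/8200 + (V_1 - V_2)/3000 + (V_1 - V_4)/91000 = 0
  Node 2: (V_2 - V_1)/3000 + (V_2 - 0)/30 + (V_2 - V_4)/360 = 0
  Node 4: (V_4 - V_1)/91000 + (V_4 - V_2)/360 + (V_4 - 0)/4.3 = 0
Collecting terms (coefficients in siemens):
  0.0004663·V_1 - 0.0003333·V_2 - 0.00001099·V_4 = 0.001829
  0.03644·V_2 - 0.0003333·V_1 - 0.002778·V_4 = 0
  0.2353·V_4 - 0.00001099·V_1 - 0.002778·V_2 = 0
Solving these 3 simultaneous equations (Gaussian elimination) gives:
  V_1 = 3.949 V, V_2 = 0.03617 V, V_4 = 0.0006113 V
Part 1:
  Read off the nodal solution: V_2 = 0.03617 V
Part 2:
  I_R4 = (V_1 - V_4)/R4 = (3.949 - 0.0006113)/91000 = 0.00004339 A
  Magnitude: I_R4 = 0.00004339 A
Part 3:
  I_R3 = (V_2 - V_3)/R3 = (0.03617 - 0)/30 = 0.001206 A
  P_R3 = I_R3² × R3 = (0.001206)² × 30 = 0.0000436 W
Part 4:
  Power in each resistor, P = (ΔV)²/R:
    P_R1 = (15 - 3.949)²/8200 = 0.01489 W
    P_R2 = (3.949 - 0.03617)²/3000 = 0.005104 W
    P_R3 = (0.03617 - 0)²/30 = 0.0000436 W
    P_R4 = (3.949 - 0.0006113)²/91000 = 0.0001713 W
    P_R5 = (0.03617 - 0.0006113)²/360 = 0.000003511 W
    P_R6 = (0 - 0.0006113)²/4.3 = 0.00000008689 W
  P_total = P_R1 + P_R2 + P_R3 + P_R4 + P_R5 + P_R6 = 0.02022 W

Final answers:
1. V_2 = 0.03617 V
2. I_R4 = 4.339e-05 A
3. P_R3 = 4.36e-05 W
4. P_total = 0.02022 W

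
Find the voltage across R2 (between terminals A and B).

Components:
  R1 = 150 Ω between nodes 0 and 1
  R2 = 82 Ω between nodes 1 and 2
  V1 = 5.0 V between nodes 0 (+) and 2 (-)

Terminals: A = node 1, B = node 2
R1 and R2 are in series across V1 (node 0 → node 1 → node 2), and the output A–B is taken across R2, so this is a voltage divider.
Series current: I = V1/(R1 + R2) = 5/(150 + 82) = 5/232 = 0.02155 A
V_R2 = I × R2 = V1 × R2/(R1 + R2) = 5 × 82/232 = 1.767 V

Final answer: 1.767 V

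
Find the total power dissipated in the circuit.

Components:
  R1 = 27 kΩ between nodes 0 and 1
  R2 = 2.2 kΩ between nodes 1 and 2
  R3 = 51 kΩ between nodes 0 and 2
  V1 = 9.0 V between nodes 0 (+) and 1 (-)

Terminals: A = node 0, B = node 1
Nodal analysis, taking node 1 as the 0 V reference.
Source V1 fixes V_0 = 9 V.
KCL at each unknown node (sum of currents leaving = 0; resistances in Ω):
  Node 2: (V_2 - 0)/2200 + (V_2 - 9)/51000 = 0
Collecting terms: 0.0004742 × V_2 = 0.0001765  =>  V_2 = 0.3722 V
Power in each resistor, P = (ΔV)²/R:
  P_R1 = (9 - 0)²/27000 = 0.003 W
  P_R2 = (0 - 0.3722)²/2200 = 0.00006296 W
  P_R3 = (9 - 0.3722)²/51000 = 0.00146 W
P_total = P_R1 + P_R2 + P_R3 = 0.004523 W

Final answer: 0.004523 W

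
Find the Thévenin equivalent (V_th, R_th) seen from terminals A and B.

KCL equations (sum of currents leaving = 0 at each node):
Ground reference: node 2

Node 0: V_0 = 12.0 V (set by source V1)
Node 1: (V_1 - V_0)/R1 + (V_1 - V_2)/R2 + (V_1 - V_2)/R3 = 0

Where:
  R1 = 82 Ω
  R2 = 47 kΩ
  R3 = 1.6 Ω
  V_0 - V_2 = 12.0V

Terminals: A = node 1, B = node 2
Step 1 — V_th is the open-circuit voltage V_A - V_B (nothing connected across the terminals).
Nodal analysis, taking node 2 as the 0 V reference.
Source V1 fixes V_0 = 12 V.
KCL at each unknown node (sum of currents leaving = 0; resistances in Ω):
  Node 1: (V_1 - 12)/82 + (V_1 - 0)/47000 + (V_1 - 0)/1.6 = 0
Collecting terms: 0.6372 × V_1 = 0.1463  =>  V_1 = 0.2297 V
V_th = V_1 - V_2 = 0.2297 - 0 = 0.2297 V
Step 2 — R_th: zero the source — replace V1 by a short circuit (node 2 merges into node 0) — and find the resistance seen between A (node 1) and B (node 0).
Reduce the network between node 1 (A) and node 0 (B) by series/parallel combination:
  Rp1 = R1 ‖ R2 ‖ R3 (parallel, all between nodes 0 and 1) = 1/(1/82 + 1/47000 + 1/1.6) = 1.569 Ω
R_th = 1.569 Ω

Final answer: V_th = 0.2297 V, R_th = 1.569 Ω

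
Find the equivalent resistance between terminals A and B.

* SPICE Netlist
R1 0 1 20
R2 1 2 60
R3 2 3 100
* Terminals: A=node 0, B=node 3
Reduce the network between node 0 (A) and node 3 (B) by series/parallel combination:
  Rs1 = R1 + R2 (series, joined only at node 1) = 20 + 60 = 80 Ω
  Rs2 = R3 + Rs1 (series, joined only at node 2) = 100 + 80 = 180 Ω
R_eq = 180 Ω

Final answer: 180 Ω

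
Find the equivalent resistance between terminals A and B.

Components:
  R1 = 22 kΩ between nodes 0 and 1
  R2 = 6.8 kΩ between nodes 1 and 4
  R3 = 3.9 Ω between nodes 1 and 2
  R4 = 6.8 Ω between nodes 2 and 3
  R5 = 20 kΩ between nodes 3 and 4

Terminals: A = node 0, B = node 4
Reduce the network between node 0 (A) and node 4 (B) by series/parallel combination:
  Rs1 = R3 + R4 (series, joined only at node 2) = 3.9 + 6.8 = 10.7 Ω
  Rs2 = R5 + Rs1 (series, joined only at node 3) = 20000 + 10.7 = 20010 Ω
  Rp1 = R2 ‖ Rs2 (parallel, both between nodes 1 and 4) = 1/(1/6800 + 1/20010) = 5075 Ω
  Rs3 = R1 + Rp1 (series, joined only at node 1) = 22000 + 5075 = 27080 Ω
R_eq = 27.08 kΩ

Final answer: 27.08 kΩ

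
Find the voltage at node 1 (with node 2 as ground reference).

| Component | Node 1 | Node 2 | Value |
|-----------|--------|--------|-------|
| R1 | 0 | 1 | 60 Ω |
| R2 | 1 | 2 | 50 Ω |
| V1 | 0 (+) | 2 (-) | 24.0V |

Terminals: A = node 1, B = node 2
Nodal analysis, taking node 2 as the 0 V reference.
Source V1 fixes V_0 = 24 V.
KCL at each unknown node (sum of currents leaving = 0; resistances in Ω):
  Node 1: (V_1 - 24)/60 + (V_1 - 0)/50 = 0
Collecting terms: 0.03667 × V_1 = 0.4  =>  V_1 = 10.91 V
The requested potential is V_1 = 10.91 V.

Final answer: V_1 = 10.91 V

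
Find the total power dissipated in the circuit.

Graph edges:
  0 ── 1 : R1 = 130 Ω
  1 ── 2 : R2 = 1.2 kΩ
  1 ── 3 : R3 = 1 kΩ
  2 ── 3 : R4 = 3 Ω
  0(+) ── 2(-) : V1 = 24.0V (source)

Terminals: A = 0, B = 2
Nodal analysis, taking node 2 as the 0 V reference.
Source V1 fixes V_0 = 24 V.
KCL at each unknown node (sum of currents leaving = 0; resistances in Ω):
  Node 1: (V_1 - 24)/130 + (V_1 - 0)/1200 + (V_1 - V_3)/1000 = 0
  Node 3: (V_3 - V_1)/1000 + (V_3 - 0)/3 = 0
Collecting terms (coefficients in siemens):
  0.009526·V_1 - 0.001·V_3 = 0.1846
  0.3343·V_3 - 0.001·V_1 = 0
Determinant D = (0.009526)(0.3343) - (-0.001)(-0.001) = 0.003184
V_1 = [(0.1846)(0.3343) - (-0.001)(0)]/D = 19.39 V
V_3 = [(0.009526)(0) - (0.1846)(-0.001)]/D = 0.05799 V
Power in each resistor, P = (ΔV)²/R:
  P_R1 = (24 - 19.39)²/130 = 0.1637 W
  P_R2 = (19.39 - 0)²/1200 = 0.3132 W
  P_R3 = (19.39 - 0.05799)²/1000 = 0.3736 W
  P_R4 = (0 - 0.05799)²/3 = 0.001121 W
P_total = P_R1 + P_R2 + P_R3 + P_R4 = 0.8516 W

Final answer: 0.8516 W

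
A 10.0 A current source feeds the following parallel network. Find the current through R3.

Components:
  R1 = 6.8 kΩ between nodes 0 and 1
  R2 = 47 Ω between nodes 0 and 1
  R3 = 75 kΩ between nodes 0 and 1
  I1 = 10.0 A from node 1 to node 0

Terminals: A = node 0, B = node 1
All resistors sit directly between nodes 0 and 1, so they are in parallel and share one voltage V; the full source current 10 A splits among them.
1/R_par = 1/6800 + 1/47 + 1/75000 = 0.02144 S  =>  R_par = 46.65 Ω
V = I × R_par = 10 × 46.65 = 466.5 V
I_R3 = V/R3 = 466.5/75000 = 0.00622 A

Final answer: 0.00622 A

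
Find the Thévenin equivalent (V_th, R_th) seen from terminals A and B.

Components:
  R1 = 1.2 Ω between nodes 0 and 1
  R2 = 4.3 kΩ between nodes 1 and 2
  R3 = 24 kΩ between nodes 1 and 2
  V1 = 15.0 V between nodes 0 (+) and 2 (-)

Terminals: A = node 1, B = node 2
Step 1 — V_th is the open-circuit voltage V_A - V_B (nothing connected across the terminals).
Nodal analysis, taking node 2 as the 0 V reference.
Source V1 fixes V_0 = 15 V.
KCL at each unknown node (sum of currents leaving = 0; resistances in Ω):
  Node 1: (V_1 - 15)/1.2 + (V_1 - 0)/4300 + (V_1 - 0)/24000 = 0
Collecting terms: 0.8336 × V_1 = 12.5  =>  V_1 = 15 V
V_th = V_1 - V_2 = 15 - 0 = 15 V
Step 2 — R_th: zero the source — replace V1 by a short circuit (node 2 merges into node 0) — and find the resistance seen between A (node 1) and B (node 0).
Reduce the network between node 1 (A) and node 0 (B) by series/parallel combination:
  Rp1 = R1 ‖ R2 ‖ R3 (parallel, all between nodes 0 and 1) = 1/(1/1.2 + 1/4300 + 1/24000) = 1.2 Ω
R_th = 1.2 Ω

Final answer: V_th = 15 V, R_th = 1.2 Ω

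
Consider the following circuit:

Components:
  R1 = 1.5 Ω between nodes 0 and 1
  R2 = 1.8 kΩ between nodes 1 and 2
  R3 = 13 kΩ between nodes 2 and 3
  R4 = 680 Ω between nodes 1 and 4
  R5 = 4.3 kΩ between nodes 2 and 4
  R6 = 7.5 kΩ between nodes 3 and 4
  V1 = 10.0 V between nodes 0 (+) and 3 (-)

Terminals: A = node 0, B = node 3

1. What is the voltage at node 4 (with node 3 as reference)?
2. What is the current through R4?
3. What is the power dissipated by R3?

Nodal analysis, taking node 3 as the 0 V reference.
Source V1 fixes V_0 = 10 V.
KCL at each unknown node (sum of currents leaving = 0; resistances in Ω):
  Node 1: (V_1 - 10)/1.5 + (V_1 - V_2)/1800 + (V_1 - V_4)/680 = 0
  Node 2: (V_2 - V_1)/1800 + (V_2 - 0)/13000 + (V_2 - V_4)/4300 = 0
  Node 4: (V_4 - V_1)/680 + (V_4 - V_2)/4300 + (V_4 - 0)/7500 = 0
Collecting terms (coefficients in siemens):
  0.6687·V_1 - 0.0005556·V_2 - 0.001471·V_4 = 6.667
  0.000865·V_2 - 0.0005556·V_1 - 0.0002326·V_4 = 0
  0.001836·V_4 - 0.001471·V_1 - 0.0002326·V_2 = 0
Solving these 3 simultaneous equations (Gaussian elimination) gives:
  V_1 = 9.997 V, V_2 = 8.875 V, V_4 = 9.129 V
Part 1:
  Read off the nodal solution: V_4 = 9.129 V
Part 2:
  I_R4 = (V_1 - V_4)/R4 = (9.997 - 9.129)/680 = 0.001276 A
  Magnitude: I_R4 = 0.001276 A
Part 3:
  I_R3 = (V_2 - V_3)/R3 = (8.875 - 0)/13000 = 0.0006827 A
  P_R3 = I_R3² × R3 = (0.0006827)² × 13000 = 0.006059 W

Final answers:
1. V_4 = 9.129 V
2. I_R4 = 0.001276 A
3. P_R3 = 0.006059 W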